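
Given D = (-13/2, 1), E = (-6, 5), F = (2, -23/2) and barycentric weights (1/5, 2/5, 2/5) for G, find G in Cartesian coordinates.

G = (1/5)·D + (2/5)·E + (2/5)·F.
x-coordinate: (1/5)·(-13/2) + (2/5)·(-6) + (2/5)·2 = -29/10.
y-coordinate: (1/5)·1 + (2/5)·5 + (2/5)·(-23/2) = -12/5.

(-29/10, -12/5)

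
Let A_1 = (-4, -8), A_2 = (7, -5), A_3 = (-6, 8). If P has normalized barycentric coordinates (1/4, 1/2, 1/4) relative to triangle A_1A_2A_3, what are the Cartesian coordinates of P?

P = (1/4)·A_1 + (1/2)·A_2 + (1/4)·A_3.
x-coordinate: (1/4)·(-4) + (1/2)·7 + (1/4)·(-6) = 1.
y-coordinate: (1/4)·(-8) + (1/2)·(-5) + (1/4)·8 = -5/2.

(1, -5/2)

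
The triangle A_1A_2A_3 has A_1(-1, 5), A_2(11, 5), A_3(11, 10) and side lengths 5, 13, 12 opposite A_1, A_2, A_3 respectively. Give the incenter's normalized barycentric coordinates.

(1/6, 13/30, 2/5)

The incenter has barycentric coordinates proportional to the opposite side lengths: (5 : 13 : 12).
Normalizing by 5+13+12 = 30 gives (1/6, 13/30, 2/5).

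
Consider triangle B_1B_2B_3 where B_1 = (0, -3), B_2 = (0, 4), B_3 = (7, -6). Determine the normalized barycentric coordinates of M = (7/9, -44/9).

(10/9, -2/9, 1/9)

Signed area of the reference triangle: [B_1B_2B_3] = ½·(0·(4−(-6)) + 0·(-6−(-3)) + 7·(-3−4)) = ½·(0 + 0 − 49) = -49/2.
[MB_2B_3] = ½·((7/9)·(4−(-6)) + 0·(-6−(-44/9)) + 7·(-44/9−4)) = ½·(70/9 + 0 − 560/9) = -245/9, so the B_1-coordinate is (-245/9)/(-49/2) = 10/9.
[B_1MB_3] = ½·(0·(-44/9−(-6)) + (7/9)·(-6−(-3)) + 7·(-3−(-44/9))) = ½·(0 − 7/3 + 119/9) = 49/9, so the B_2-coordinate is -2/9.
[B_1B_2M] = ½·(0·(4−(-44/9)) + 0·(-44/9−(-3)) + (7/9)·(-3−4)) = ½·(0 + 0 − 49/9) = -49/18, so the B_3-coordinate is 1/9.
Check: 10/9 − 2/9 + 1/9 = 1.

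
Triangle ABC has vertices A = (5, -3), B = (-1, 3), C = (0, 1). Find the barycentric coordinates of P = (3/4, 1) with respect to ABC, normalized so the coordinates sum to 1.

(1/4, 1/2, 1/4)

Signed area of the reference triangle: [ABC] = ½·(5·(3−1) + (-1)·(1−(-3)) + 0·(-3−3)) = ½·(10 − 4 + 0) = 3.
[PBC] = ½·((3/4)·(3−1) + (-1)·(1−1) + 0·(1−3)) = ½·(3/2 + 0 + 0) = 3/4, so the A-coordinate is (3/4)/3 = 1/4.
[APC] = ½·(5·(1−1) + (3/4)·(1−(-3)) + 0·(-3−1)) = ½·(0 + 3 + 0) = 3/2, so the B-coordinate is 1/2.
[ABP] = ½·(5·(3−1) + (-1)·(1−(-3)) + (3/4)·(-3−3)) = ½·(10 − 4 − 9/2) = 3/4, so the C-coordinate is 1/4.
Check: 1/4 + 1/2 + 1/4 = 1.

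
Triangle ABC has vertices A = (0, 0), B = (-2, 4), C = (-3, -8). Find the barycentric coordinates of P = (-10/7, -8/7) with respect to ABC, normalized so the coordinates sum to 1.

Signed area of the reference triangle: [ABC] = ½·(0·(4−(-8)) + (-2)·(-8−0) + (-3)·(0−4)) = ½·(0 + 16 + 12) = 14.
[PBC] = ½·((-10/7)·(4−(-8)) + (-2)·(-8−(-8/7)) + (-3)·(-8/7−4)) = ½·(-120/7 + 96/7 + 108/7) = 6, so the A-coordinate is 6/14 = 3/7.
[APC] = ½·(0·(-8/7−(-8)) + (-10/7)·(-8−0) + (-3)·(0−(-8/7))) = ½·(0 + 80/7 − 24/7) = 4, so the B-coordinate is 2/7.
[ABP] = ½·(0·(4−(-8/7)) + (-2)·(-8/7−0) + (-10/7)·(0−4)) = ½·(0 + 16/7 + 40/7) = 4, so the C-coordinate is 2/7.

(3/7, 2/7, 2/7)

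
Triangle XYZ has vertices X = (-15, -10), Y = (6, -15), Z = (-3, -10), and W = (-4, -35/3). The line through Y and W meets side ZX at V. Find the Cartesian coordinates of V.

(-9, -10)

Barycentric coordinates of W with respect to XYZ: (1/3, 1/3, 1/3).
On side ZX the Y-coordinate is zero; dropping W's Y-weight 1/3 and renormalizing the remaining 1/3 : 1/3 gives weights 1/2, 1/2 on Z, X.
V = (1/2)·(-3, -10) + (1/2)·(-15, -10) = (-9, -10).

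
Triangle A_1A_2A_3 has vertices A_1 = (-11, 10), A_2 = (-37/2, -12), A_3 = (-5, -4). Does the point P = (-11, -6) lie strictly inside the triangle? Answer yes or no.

yes

Barycentric coordinates of P: (7/79, 32/79, 40/79).
The three coordinates are positive, positive, positive; a point is interior exactly when all three are positive.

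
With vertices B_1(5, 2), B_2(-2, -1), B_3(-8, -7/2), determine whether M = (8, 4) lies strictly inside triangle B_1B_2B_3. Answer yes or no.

Barycentric coordinates of M: (10, -19, 10).
The three coordinates are positive, negative, positive; a point is interior exactly when all three are positive.

no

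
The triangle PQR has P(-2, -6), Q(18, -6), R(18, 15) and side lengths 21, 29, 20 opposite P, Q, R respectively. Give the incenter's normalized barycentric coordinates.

The incenter has barycentric coordinates proportional to the opposite side lengths: (21 : 29 : 20).
Normalizing by 21+29+20 = 70 gives (3/10, 29/70, 2/7).

(3/10, 29/70, 2/7)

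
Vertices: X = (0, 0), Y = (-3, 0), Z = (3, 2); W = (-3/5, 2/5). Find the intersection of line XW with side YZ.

(-1, 2/3)

Barycentric coordinates of W with respect to XYZ: (2/5, 2/5, 1/5).
On side YZ the X-coordinate is zero; dropping W's X-weight 2/5 and renormalizing the remaining 2/5 : 1/5 gives weights 2/3, 1/3 on Y, Z.
V = (2/3)·(-3, 0) + (1/3)·(3, 2) = (-1, 2/3).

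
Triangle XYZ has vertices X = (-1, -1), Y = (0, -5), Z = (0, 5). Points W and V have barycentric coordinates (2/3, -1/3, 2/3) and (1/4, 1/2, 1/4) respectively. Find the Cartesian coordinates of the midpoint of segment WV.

Barycentric coordinates of the midpoint are the average: (11/24, 1/12, 11/24).
Converting: (11/24)·X + (1/12)·Y + (11/24)·Z = (-11/24, 17/12).

(-11/24, 17/12)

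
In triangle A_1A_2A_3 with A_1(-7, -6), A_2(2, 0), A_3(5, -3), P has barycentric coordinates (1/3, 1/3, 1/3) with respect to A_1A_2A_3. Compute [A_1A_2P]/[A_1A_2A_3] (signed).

The signed ratio [A_1A_2P]/[A_1A_2A_3] equals the barycentric coordinate of P at vertex A_3, which is 1/3.

1/3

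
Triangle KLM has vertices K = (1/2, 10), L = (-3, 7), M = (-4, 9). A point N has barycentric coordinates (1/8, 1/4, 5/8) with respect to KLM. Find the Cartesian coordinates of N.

N = (1/8)·K + (1/4)·L + (5/8)·M.
x-coordinate: (1/8)·(1/2) + (1/4)·(-3) + (5/8)·(-4) = -51/16.
y-coordinate: (1/8)·10 + (1/4)·7 + (5/8)·9 = 69/8.

(-51/16, 69/8)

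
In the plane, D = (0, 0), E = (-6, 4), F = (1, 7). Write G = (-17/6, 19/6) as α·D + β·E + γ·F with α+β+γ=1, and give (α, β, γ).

Signed area of the reference triangle: [DEF] = ½·(0·(4−7) + (-6)·(7−0) + 1·(0−4)) = ½·(0 − 42 − 4) = -23.
[GEF] = ½·((-17/6)·(4−7) + (-6)·(7−(19/6)) + 1·(19/6−4)) = ½·(17/2 − 23 − 5/6) = -23/3, so the D-coordinate is (-23/3)/(-23) = 1/3.
[DGF] = ½·(0·(19/6−7) + (-17/6)·(7−0) + 1·(0−(19/6))) = ½·(0 − 119/6 − 19/6) = -23/2, so the E-coordinate is 1/2.
[DEG] = ½·(0·(4−(19/6)) + (-6)·(19/6−0) + (-17/6)·(0−4)) = ½·(0 − 19 + 34/3) = -23/6, so the F-coordinate is 1/6.
Check: 1/3 + 1/2 + 1/6 = 1.

(1/3, 1/2, 1/6)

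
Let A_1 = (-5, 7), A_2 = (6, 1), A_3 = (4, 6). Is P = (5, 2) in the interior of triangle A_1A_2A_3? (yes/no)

yes

Barycentric coordinates of P: (3/43, 35/43, 5/43).
The three coordinates are positive, positive, positive; a point is interior exactly when all three are positive.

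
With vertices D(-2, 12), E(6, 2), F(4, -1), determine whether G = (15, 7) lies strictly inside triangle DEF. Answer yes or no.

Barycentric coordinates of G: (-17/44, 191/44, -65/22).
The three coordinates are negative, positive, negative; a point is interior exactly when all three are positive.

no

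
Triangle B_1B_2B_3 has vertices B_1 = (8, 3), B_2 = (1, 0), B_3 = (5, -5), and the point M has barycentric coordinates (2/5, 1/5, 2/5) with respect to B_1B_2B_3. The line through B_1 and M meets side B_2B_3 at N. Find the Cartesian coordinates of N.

Line B_1M meets B_2B_3 where the B_1-coordinate vanishes; zeroing M's B_1-weight and renormalizing leaves B_2, B_3-weights 1/5 : 2/5 → (1/3, 2/3).
So N = (1/3)·B_2 + (2/3)·B_3 = (11/3, -10/3).

(11/3, -10/3)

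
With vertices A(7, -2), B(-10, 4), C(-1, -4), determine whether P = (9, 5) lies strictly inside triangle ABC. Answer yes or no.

Barycentric coordinates of P: (161/82, 26/41, -131/82).
The three coordinates are positive, positive, negative; a point is interior exactly when all three are positive.

no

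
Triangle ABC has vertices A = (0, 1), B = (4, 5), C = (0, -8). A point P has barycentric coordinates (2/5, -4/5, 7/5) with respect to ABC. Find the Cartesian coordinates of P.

(-16/5, -74/5)

P = (2/5)·A + (-4/5)·B + (7/5)·C.
x-coordinate: (2/5)·0 + (-4/5)·4 + (7/5)·0 = -16/5.
y-coordinate: (2/5)·1 + (-4/5)·5 + (7/5)·(-8) = -74/5.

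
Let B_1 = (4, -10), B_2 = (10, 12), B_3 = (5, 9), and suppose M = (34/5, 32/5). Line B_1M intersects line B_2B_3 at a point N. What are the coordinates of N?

Barycentric coordinates of M with respect to B_1B_2B_3: (1/5, 2/5, 2/5).
On side B_2B_3 the B_1-coordinate is zero; dropping M's B_1-weight 1/5 and renormalizing the remaining 2/5 : 2/5 gives weights 1/2, 1/2 on B_2, B_3.
N = (1/2)·(10, 12) + (1/2)·(5, 9) = (15/2, 21/2).

(15/2, 21/2)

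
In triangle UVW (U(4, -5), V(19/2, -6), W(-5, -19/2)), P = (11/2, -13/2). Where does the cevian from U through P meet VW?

Barycentric coordinates of P with respect to UVW: (1/5, 3/5, 1/5).
On side VW the U-coordinate is zero; dropping P's U-weight 1/5 and renormalizing the remaining 3/5 : 1/5 gives weights 3/4, 1/4 on V, W.
Q = (3/4)·(19/2, -6) + (1/4)·(-5, -19/2) = (47/8, -55/8).

(47/8, -55/8)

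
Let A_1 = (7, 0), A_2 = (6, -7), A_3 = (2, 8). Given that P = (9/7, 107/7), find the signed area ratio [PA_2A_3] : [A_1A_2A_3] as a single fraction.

[A_1A_2A_3] = ½·(7·(-7−8) + 6·(8−0) + 2·(0−(-7))) = ½·(-105 + 48 + 14) = -43/2.
[PA_2A_3] = ½·((9/7)·(-7−8) + 6·(8−(107/7)) + 2·(107/7−(-7))) = ½·(-135/7 − 306/7 + 312/7) = -129/14, so the ratio is (-129/14)/(-43/2) = 3/7.

3/7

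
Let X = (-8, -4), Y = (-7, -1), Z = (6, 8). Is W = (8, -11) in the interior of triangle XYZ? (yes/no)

Barycentric coordinates of W: (53/6, -29/3, 11/6).
The three coordinates are positive, negative, positive; a point is interior exactly when all three are positive.

no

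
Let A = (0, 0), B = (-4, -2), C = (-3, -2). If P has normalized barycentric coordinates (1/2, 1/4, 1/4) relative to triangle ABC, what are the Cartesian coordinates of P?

P = (1/2)·A + (1/4)·B + (1/4)·C.
x-coordinate: (1/2)·0 + (1/4)·(-4) + (1/4)·(-3) = -7/4.
y-coordinate: (1/2)·0 + (1/4)·(-2) + (1/4)·(-2) = -1.

(-7/4, -1)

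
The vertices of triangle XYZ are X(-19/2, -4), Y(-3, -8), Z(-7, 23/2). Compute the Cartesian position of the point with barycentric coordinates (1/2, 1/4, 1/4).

(-29/4, -9/8)

W = (1/2)·X + (1/4)·Y + (1/4)·Z.
x-coordinate: (1/2)·(-19/2) + (1/4)·(-3) + (1/4)·(-7) = -29/4.
y-coordinate: (1/2)·(-4) + (1/4)·(-8) + (1/4)·(23/2) = -9/8.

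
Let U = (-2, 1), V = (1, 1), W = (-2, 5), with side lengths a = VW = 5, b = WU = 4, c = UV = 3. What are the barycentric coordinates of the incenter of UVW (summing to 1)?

The incenter has barycentric coordinates proportional to the opposite side lengths: (5 : 4 : 3).
Normalizing by 5+4+3 = 12 gives (5/12, 1/3, 1/4).

(5/12, 1/3, 1/4)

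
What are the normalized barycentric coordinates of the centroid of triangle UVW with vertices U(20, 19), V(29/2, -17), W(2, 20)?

(1/3, 1/3, 1/3)

The centroid is the average of the vertices, so each weight is 1/3.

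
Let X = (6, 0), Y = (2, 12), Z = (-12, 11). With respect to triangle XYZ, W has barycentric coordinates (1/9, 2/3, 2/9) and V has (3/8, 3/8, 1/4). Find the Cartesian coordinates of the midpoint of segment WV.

Barycentric coordinates of the midpoint are the average: (35/144, 25/48, 17/72).
Converting: (35/144)·X + (25/48)·Y + (17/72)·Z = (-1/3, 637/72).

(-1/3, 637/72)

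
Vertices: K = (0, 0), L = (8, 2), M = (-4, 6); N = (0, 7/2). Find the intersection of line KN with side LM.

(0, 14/3)

Barycentric coordinates of N with respect to KLM: (1/4, 1/4, 1/2).
On side LM the K-coordinate is zero; dropping N's K-weight 1/4 and renormalizing the remaining 1/4 : 1/2 gives weights 1/3, 2/3 on L, M.
J = (1/3)·(8, 2) + (2/3)·(-4, 6) = (0, 14/3).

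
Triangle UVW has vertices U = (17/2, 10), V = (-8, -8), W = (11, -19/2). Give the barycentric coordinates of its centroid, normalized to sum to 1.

(1/3, 1/3, 1/3)

The centroid is the average of the vertices, so each weight is 1/3.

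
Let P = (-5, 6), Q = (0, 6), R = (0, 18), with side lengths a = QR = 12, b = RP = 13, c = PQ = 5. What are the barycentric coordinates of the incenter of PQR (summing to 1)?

The incenter has barycentric coordinates proportional to the opposite side lengths: (12 : 13 : 5).
Normalizing by 12+13+5 = 30 gives (2/5, 13/30, 1/6).

(2/5, 13/30, 1/6)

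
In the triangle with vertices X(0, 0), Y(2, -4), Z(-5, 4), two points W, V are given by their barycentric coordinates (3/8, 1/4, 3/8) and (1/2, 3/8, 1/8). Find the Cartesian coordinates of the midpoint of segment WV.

Barycentric coordinates of the midpoint are the average: (7/16, 5/16, 1/4).
Converting: (7/16)·X + (5/16)·Y + (1/4)·Z = (-5/8, -1/4).

(-5/8, -1/4)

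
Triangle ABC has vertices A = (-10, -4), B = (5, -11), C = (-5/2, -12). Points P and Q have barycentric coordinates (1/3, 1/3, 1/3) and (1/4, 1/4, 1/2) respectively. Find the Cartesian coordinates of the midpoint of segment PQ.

Barycentric coordinates of the midpoint are the average: (7/24, 7/24, 5/12).
Converting: (7/24)·A + (7/24)·B + (5/12)·C = (-5/2, -75/8).

(-5/2, -75/8)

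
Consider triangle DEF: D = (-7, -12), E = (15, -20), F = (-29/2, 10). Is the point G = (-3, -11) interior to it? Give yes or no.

yes

Barycentric coordinates of G: (549/848, 191/848, 27/212).
The three coordinates are positive, positive, positive; a point is interior exactly when all three are positive.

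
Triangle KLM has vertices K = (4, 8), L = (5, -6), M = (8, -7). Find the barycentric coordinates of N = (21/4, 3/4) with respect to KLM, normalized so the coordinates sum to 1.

(1/2, 1/4, 1/4)

Signed area of the reference triangle: [KLM] = ½·(4·(-6−(-7)) + 5·(-7−8) + 8·(8−(-6))) = ½·(4 − 75 + 112) = 41/2.
[NLM] = ½·((21/4)·(-6−(-7)) + 5·(-7−(3/4)) + 8·(3/4−(-6))) = ½·(21/4 − 155/4 + 54) = 41/4, so the K-coordinate is (41/4)/(41/2) = 1/2.
[KNM] = ½·(4·(3/4−(-7)) + (21/4)·(-7−8) + 8·(8−(3/4))) = ½·(31 − 315/4 + 58) = 41/8, so the L-coordinate is 1/4.
[KLN] = ½·(4·(-6−(3/4)) + 5·(3/4−8) + (21/4)·(8−(-6))) = ½·(-27 − 145/4 + 147/2) = 41/8, so the M-coordinate is 1/4.
Check: 1/2 + 1/4 + 1/4 = 1.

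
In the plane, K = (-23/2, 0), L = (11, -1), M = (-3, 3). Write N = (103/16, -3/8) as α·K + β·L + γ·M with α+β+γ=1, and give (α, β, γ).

Signed area of the reference triangle: [KLM] = ½·((-23/2)·(-1−3) + 11·(3−0) + (-3)·(0−(-1))) = ½·(46 + 33 − 3) = 38.
[NLM] = ½·((103/16)·(-1−3) + 11·(3−(-3/8)) + (-3)·(-3/8−(-1))) = ½·(-103/4 + 297/8 − 15/8) = 19/4, so the K-coordinate is (19/4)/38 = 1/8.
[KNM] = ½·((-23/2)·(-3/8−3) + (103/16)·(3−0) + (-3)·(0−(-3/8))) = ½·(621/16 + 309/16 − 9/8) = 57/2, so the L-coordinate is 3/4.
[KLN] = ½·((-23/2)·(-1−(-3/8)) + 11·(-3/8−0) + (103/16)·(0−(-1))) = ½·(115/16 − 33/8 + 103/16) = 19/4, so the M-coordinate is 1/8.

(1/8, 3/4, 1/8)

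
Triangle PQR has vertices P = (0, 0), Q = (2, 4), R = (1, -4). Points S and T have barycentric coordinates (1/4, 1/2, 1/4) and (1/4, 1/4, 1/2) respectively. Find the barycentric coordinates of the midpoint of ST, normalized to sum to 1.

(1/4, 3/8, 3/8)

Since both coordinate triples sum to 1, the midpoint's barycentrics are the componentwise average.
(1/4+1/4)/2 = 1/4; similarly 3/8 and 3/8.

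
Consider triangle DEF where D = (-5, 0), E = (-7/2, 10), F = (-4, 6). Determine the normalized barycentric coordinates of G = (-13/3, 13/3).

(1/2, 1/3, 1/6)

Signed area of the reference triangle: [DEF] = ½·((-5)·(10−6) + (-7/2)·(6−0) + (-4)·(0−10)) = ½·(-20 − 21 + 40) = -1/2.
[GEF] = ½·((-13/3)·(10−6) + (-7/2)·(6−(13/3)) + (-4)·(13/3−10)) = ½·(-52/3 − 35/6 + 68/3) = -1/4, so the D-coordinate is (-1/4)/(-1/2) = 1/2.
[DGF] = ½·((-5)·(13/3−6) + (-13/3)·(6−0) + (-4)·(0−(13/3))) = ½·(25/3 − 26 + 52/3) = -1/6, so the E-coordinate is 1/3.
[DEG] = ½·((-5)·(10−(13/3)) + (-7/2)·(13/3−0) + (-13/3)·(0−10)) = ½·(-85/3 − 91/6 + 130/3) = -1/12, so the F-coordinate is 1/6.
Check: 1/2 + 1/3 + 1/6 = 1.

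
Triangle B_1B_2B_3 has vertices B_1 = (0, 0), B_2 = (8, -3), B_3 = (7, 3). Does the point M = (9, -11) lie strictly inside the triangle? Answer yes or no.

Barycentric coordinates of M: (2/45, 104/45, -61/45).
The three coordinates are positive, positive, negative; a point is interior exactly when all three are positive.

no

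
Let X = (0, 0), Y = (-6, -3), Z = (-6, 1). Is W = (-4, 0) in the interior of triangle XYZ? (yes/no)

yes

Barycentric coordinates of W: (1/3, 1/6, 1/2).
The three coordinates are positive, positive, positive; a point is interior exactly when all three are positive.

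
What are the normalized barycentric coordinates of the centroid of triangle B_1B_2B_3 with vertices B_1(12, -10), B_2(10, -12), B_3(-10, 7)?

(1/3, 1/3, 1/3)

The centroid is the average of the vertices, so each weight is 1/3.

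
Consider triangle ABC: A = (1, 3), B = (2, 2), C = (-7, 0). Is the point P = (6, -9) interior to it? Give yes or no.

no

Barycentric coordinates of P: (-107/11, 111/11, 7/11).
The three coordinates are negative, positive, positive; a point is interior exactly when all three are positive.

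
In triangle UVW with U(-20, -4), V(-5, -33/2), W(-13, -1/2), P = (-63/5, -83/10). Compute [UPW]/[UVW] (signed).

2/5

[UVW] = ½·((-20)·(-33/2−(-1/2)) + (-5)·(-1/2−(-4)) + (-13)·(-4−(-33/2))) = ½·(320 − 35/2 − 325/2) = 70.
[UPW] = ½·((-20)·(-83/10−(-1/2)) + (-63/5)·(-1/2−(-4)) + (-13)·(-4−(-83/10))) = ½·(156 − 441/10 − 559/10) = 28, so the ratio is 28/70 = 2/5.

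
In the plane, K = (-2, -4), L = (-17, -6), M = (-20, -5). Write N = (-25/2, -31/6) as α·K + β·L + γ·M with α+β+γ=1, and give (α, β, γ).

(1/3, 1/2, 1/6)

Signed area of the reference triangle: [KLM] = ½·((-2)·(-6−(-5)) + (-17)·(-5−(-4)) + (-20)·(-4−(-6))) = ½·(2 + 17 − 40) = -21/2.
[NLM] = ½·((-25/2)·(-6−(-5)) + (-17)·(-5−(-31/6)) + (-20)·(-31/6−(-6))) = ½·(25/2 − 17/6 − 50/3) = -7/2, so the K-coordinate is (-7/2)/(-21/2) = 1/3.
[KNM] = ½·((-2)·(-31/6−(-5)) + (-25/2)·(-5−(-4)) + (-20)·(-4−(-31/6))) = ½·(1/3 + 25/2 − 70/3) = -21/4, so the L-coordinate is 1/2.
[KLN] = ½·((-2)·(-6−(-31/6)) + (-17)·(-31/6−(-4)) + (-25/2)·(-4−(-6))) = ½·(5/3 + 119/6 − 25) = -7/4, so the M-coordinate is 1/6.
Check: 1/3 + 1/2 + 1/6 = 1.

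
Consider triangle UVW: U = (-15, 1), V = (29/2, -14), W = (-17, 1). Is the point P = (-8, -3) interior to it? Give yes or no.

yes

Barycentric coordinates of P: (3/10, 4/15, 13/30).
The three coordinates are positive, positive, positive; a point is interior exactly when all three are positive.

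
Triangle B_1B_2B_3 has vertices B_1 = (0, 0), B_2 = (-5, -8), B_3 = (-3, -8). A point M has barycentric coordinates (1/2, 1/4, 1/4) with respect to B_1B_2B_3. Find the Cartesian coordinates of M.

(-2, -4)

M = (1/2)·B_1 + (1/4)·B_2 + (1/4)·B_3.
x-coordinate: (1/2)·0 + (1/4)·(-5) + (1/4)·(-3) = -2.
y-coordinate: (1/2)·0 + (1/4)·(-8) + (1/4)·(-8) = -4.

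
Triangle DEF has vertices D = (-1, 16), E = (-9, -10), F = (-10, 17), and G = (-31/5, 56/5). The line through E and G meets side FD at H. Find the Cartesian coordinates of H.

(-11/2, 33/2)

Barycentric coordinates of G with respect to DEF: (2/5, 1/5, 2/5).
On side FD the E-coordinate is zero; dropping G's E-weight 1/5 and renormalizing the remaining 2/5 : 2/5 gives weights 1/2, 1/2 on F, D.
H = (1/2)·(-10, 17) + (1/2)·(-1, 16) = (-11/2, 33/2).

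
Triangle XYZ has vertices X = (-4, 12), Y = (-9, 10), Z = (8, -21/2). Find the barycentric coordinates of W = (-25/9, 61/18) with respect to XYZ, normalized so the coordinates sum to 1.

Signed area of the reference triangle: [XYZ] = ½·((-4)·(10−(-21/2)) + (-9)·(-21/2−12) + 8·(12−10)) = ½·(-82 + 405/2 + 16) = 273/4.
[WYZ] = ½·((-25/9)·(10−(-21/2)) + (-9)·(-21/2−(61/18)) + 8·(61/18−10)) = ½·(-1025/18 + 125 − 476/9) = 91/12, so the X-coordinate is (91/12)/(273/4) = 1/9.
[XWZ] = ½·((-4)·(61/18−(-21/2)) + (-25/9)·(-21/2−12) + 8·(12−(61/18))) = ½·(-500/9 + 125/2 + 620/9) = 455/12, so the Y-coordinate is 5/9.
[XYW] = ½·((-4)·(10−(61/18)) + (-9)·(61/18−12) + (-25/9)·(12−10)) = ½·(-238/9 + 155/2 − 50/9) = 91/4, so the Z-coordinate is 1/3.
Check: 1/9 + 5/9 + 1/3 = 1.

(1/9, 5/9, 1/3)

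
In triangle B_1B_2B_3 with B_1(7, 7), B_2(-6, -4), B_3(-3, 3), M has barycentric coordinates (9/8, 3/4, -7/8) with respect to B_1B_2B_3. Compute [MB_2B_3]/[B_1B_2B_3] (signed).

The signed ratio [MB_2B_3]/[B_1B_2B_3] equals the barycentric coordinate of M at vertex B_1, which is 9/8.

9/8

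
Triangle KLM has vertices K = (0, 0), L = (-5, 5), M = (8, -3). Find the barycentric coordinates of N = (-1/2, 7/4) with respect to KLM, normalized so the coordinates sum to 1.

(1/4, 1/2, 1/4)

Signed area of the reference triangle: [KLM] = ½·(0·(5−(-3)) + (-5)·(-3−0) + 8·(0−5)) = ½·(0 + 15 − 40) = -25/2.
[NLM] = ½·((-1/2)·(5−(-3)) + (-5)·(-3−(7/4)) + 8·(7/4−5)) = ½·(-4 + 95/4 − 26) = -25/8, so the K-coordinate is (-25/8)/(-25/2) = 1/4.
[KNM] = ½·(0·(7/4−(-3)) + (-1/2)·(-3−0) + 8·(0−(7/4))) = ½·(0 + 3/2 − 14) = -25/4, so the L-coordinate is 1/2.
[KLN] = ½·(0·(5−(7/4)) + (-5)·(7/4−0) + (-1/2)·(0−5)) = ½·(0 − 35/4 + 5/2) = -25/8, so the M-coordinate is 1/4.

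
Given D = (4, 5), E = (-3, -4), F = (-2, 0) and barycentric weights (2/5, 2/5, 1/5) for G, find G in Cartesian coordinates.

G = (2/5)·D + (2/5)·E + (1/5)·F.
x-coordinate: (2/5)·4 + (2/5)·(-3) + (1/5)·(-2) = 0.
y-coordinate: (2/5)·5 + (2/5)·(-4) + (1/5)·0 = 2/5.

(0, 2/5)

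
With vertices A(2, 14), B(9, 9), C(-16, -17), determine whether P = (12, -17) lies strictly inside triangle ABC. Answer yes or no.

no

Barycentric coordinates of P: (-728/307, 868/307, 167/307).
The three coordinates are negative, positive, positive; a point is interior exactly when all three are positive.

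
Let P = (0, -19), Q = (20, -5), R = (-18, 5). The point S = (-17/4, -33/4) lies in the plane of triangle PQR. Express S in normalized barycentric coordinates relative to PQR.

Signed area of the reference triangle: [PQR] = ½·(0·(-5−5) + 20·(5−(-19)) + (-18)·(-19−(-5))) = ½·(0 + 480 + 252) = 366.
[SQR] = ½·((-17/4)·(-5−5) + 20·(5−(-33/4)) + (-18)·(-33/4−(-5))) = ½·(85/2 + 265 + 117/2) = 183, so the P-coordinate is 183/366 = 1/2.
[PSR] = ½·(0·(-33/4−5) + (-17/4)·(5−(-19)) + (-18)·(-19−(-33/4))) = ½·(0 − 102 + 387/2) = 183/4, so the Q-coordinate is 1/8.
[PQS] = ½·(0·(-5−(-33/4)) + 20·(-33/4−(-19)) + (-17/4)·(-19−(-5))) = ½·(0 + 215 + 119/2) = 549/4, so the R-coordinate is 3/8.

(1/2, 1/8, 3/8)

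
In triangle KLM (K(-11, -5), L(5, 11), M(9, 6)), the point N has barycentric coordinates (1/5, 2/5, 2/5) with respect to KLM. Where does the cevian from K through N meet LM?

(7, 17/2)

Line KN meets LM where the K-coordinate vanishes; zeroing N's K-weight and renormalizing leaves L, M-weights 2/5 : 2/5 → (1/2, 1/2).
So J = (1/2)·L + (1/2)·M = (7, 17/2).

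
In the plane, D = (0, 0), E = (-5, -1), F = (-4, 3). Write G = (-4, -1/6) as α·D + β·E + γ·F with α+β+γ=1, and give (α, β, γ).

(1/6, 2/3, 1/6)

Signed area of the reference triangle: [DEF] = ½·(0·(-1−3) + (-5)·(3−0) + (-4)·(0−(-1))) = ½·(0 − 15 − 4) = -19/2.
[GEF] = ½·((-4)·(-1−3) + (-5)·(3−(-1/6)) + (-4)·(-1/6−(-1))) = ½·(16 − 95/6 − 10/3) = -19/12, so the D-coordinate is (-19/12)/(-19/2) = 1/6.
[DGF] = ½·(0·(-1/6−3) + (-4)·(3−0) + (-4)·(0−(-1/6))) = ½·(0 − 12 − 2/3) = -19/3, so the E-coordinate is 2/3.
[DEG] = ½·(0·(-1−(-1/6)) + (-5)·(-1/6−0) + (-4)·(0−(-1))) = ½·(0 + 5/6 − 4) = -19/12, so the F-coordinate is 1/6.
Check: 1/6 + 2/3 + 1/6 = 1.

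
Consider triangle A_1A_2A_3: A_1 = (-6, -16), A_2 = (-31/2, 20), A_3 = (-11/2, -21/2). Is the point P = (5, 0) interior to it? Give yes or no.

Barycentric coordinates of P: (-1701/281, -210/281, 2192/281).
The three coordinates are negative, negative, positive; a point is interior exactly when all three are positive.

no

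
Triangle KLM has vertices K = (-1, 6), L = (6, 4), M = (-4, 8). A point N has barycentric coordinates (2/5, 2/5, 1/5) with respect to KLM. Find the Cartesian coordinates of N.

(6/5, 28/5)

N = (2/5)·K + (2/5)·L + (1/5)·M.
x-coordinate: (2/5)·(-1) + (2/5)·6 + (1/5)·(-4) = 6/5.
y-coordinate: (2/5)·6 + (2/5)·4 + (1/5)·8 = 28/5.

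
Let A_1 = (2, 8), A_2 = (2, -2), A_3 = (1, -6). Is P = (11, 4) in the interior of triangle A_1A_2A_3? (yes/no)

no

Barycentric coordinates of P: (-3, 13, -9).
The three coordinates are negative, positive, negative; a point is interior exactly when all three are positive.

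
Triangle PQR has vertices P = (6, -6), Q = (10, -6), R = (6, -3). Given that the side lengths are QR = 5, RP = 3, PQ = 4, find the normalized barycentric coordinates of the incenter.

(5/12, 1/4, 1/3)

The incenter has barycentric coordinates proportional to the opposite side lengths: (5 : 3 : 4).
Normalizing by 5+3+4 = 12 gives (5/12, 1/4, 1/3).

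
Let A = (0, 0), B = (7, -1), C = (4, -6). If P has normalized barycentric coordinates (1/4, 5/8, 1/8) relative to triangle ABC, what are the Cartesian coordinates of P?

(39/8, -11/8)

P = (1/4)·A + (5/8)·B + (1/8)·C.
x-coordinate: (1/4)·0 + (5/8)·7 + (1/8)·4 = 39/8.
y-coordinate: (1/4)·0 + (5/8)·(-1) + (1/8)·(-6) = -11/8.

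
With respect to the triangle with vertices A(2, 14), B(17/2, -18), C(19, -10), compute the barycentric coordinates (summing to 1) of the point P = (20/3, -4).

Signed area of the reference triangle: [ABC] = ½·(2·(-18−(-10)) + (17/2)·(-10−14) + 19·(14−(-18))) = ½·(-16 − 204 + 608) = 194.
[PBC] = ½·((20/3)·(-18−(-10)) + (17/2)·(-10−(-4)) + 19·(-4−(-18))) = ½·(-160/3 − 51 + 266) = 485/6, so the A-coordinate is (485/6)/194 = 5/12.
[APC] = ½·(2·(-4−(-10)) + (20/3)·(-10−14) + 19·(14−(-4))) = ½·(12 − 160 + 342) = 97, so the B-coordinate is 1/2.
[ABP] = ½·(2·(-18−(-4)) + (17/2)·(-4−14) + (20/3)·(14−(-18))) = ½·(-28 − 153 + 640/3) = 97/6, so the C-coordinate is 1/12.
Check: 5/12 + 1/2 + 1/12 = 1.

(5/12, 1/2, 1/12)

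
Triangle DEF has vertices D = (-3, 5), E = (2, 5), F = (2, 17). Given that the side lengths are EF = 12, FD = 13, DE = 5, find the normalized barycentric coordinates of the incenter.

(2/5, 13/30, 1/6)

The incenter has barycentric coordinates proportional to the opposite side lengths: (12 : 13 : 5).
Normalizing by 12+13+5 = 30 gives (2/5, 13/30, 1/6).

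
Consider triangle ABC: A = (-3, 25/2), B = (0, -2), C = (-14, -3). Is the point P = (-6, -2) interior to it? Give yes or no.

yes

Barycentric coordinates of P: (3/103, 113/206, 87/206).
The three coordinates are positive, positive, positive; a point is interior exactly when all three are positive.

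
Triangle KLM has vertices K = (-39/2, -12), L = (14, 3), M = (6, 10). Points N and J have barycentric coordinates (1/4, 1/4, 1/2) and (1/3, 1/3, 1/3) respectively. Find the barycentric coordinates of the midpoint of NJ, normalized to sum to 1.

Since both coordinate triples sum to 1, the midpoint's barycentrics are the componentwise average.
(1/4+1/3)/2 = 7/24; similarly 7/24 and 5/12.

(7/24, 7/24, 5/12)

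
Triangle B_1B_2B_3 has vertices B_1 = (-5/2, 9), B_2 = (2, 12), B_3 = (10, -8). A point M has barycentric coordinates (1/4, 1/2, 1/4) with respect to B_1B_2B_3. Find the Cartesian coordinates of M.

(23/8, 25/4)

M = (1/4)·B_1 + (1/2)·B_2 + (1/4)·B_3.
x-coordinate: (1/4)·(-5/2) + (1/2)·2 + (1/4)·10 = 23/8.
y-coordinate: (1/4)·9 + (1/2)·12 + (1/4)·(-8) = 25/4.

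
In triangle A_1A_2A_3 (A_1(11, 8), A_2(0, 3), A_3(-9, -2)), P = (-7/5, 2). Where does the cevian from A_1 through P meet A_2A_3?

(-9/2, 1/2)

Barycentric coordinates of P with respect to A_1A_2A_3: (1/5, 2/5, 2/5).
On side A_2A_3 the A_1-coordinate is zero; dropping P's A_1-weight 1/5 and renormalizing the remaining 2/5 : 2/5 gives weights 1/2, 1/2 on A_2, A_3.
Q = (1/2)·(0, 3) + (1/2)·(-9, -2) = (-9/2, 1/2).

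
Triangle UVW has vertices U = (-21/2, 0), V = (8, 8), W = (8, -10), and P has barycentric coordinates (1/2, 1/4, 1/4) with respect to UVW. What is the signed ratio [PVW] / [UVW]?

1/2

The signed ratio [PVW]/[UVW] equals the barycentric coordinate of P at vertex U, which is 1/2.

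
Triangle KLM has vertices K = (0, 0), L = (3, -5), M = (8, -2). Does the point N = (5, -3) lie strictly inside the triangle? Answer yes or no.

Barycentric coordinates of N: (2/17, 7/17, 8/17).
The three coordinates are positive, positive, positive; a point is interior exactly when all three are positive.

yes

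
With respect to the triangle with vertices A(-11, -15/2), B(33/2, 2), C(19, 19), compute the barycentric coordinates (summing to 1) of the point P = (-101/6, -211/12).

Signed area of the reference triangle: [ABC] = ½·((-11)·(2−19) + (33/2)·(19−(-15/2)) + 19·(-15/2−2)) = ½·(187 + 1749/4 − 361/2) = 1775/8.
[PBC] = ½·((-101/6)·(2−19) + (33/2)·(19−(-211/12)) + 19·(-211/12−2)) = ½·(1717/6 + 4829/8 − 4465/12) = 12425/48, so the A-coordinate is (12425/48)/(1775/8) = 7/6.
[APC] = ½·((-11)·(-211/12−19) + (-101/6)·(19−(-15/2)) + 19·(-15/2−(-211/12))) = ½·(4829/12 − 5353/12 + 2299/12) = 1775/24, so the B-coordinate is 1/3.
[ABP] = ½·((-11)·(2−(-211/12)) + (33/2)·(-211/12−(-15/2)) + (-101/6)·(-15/2−2)) = ½·(-2585/12 − 1331/8 + 1919/12) = -1775/16, so the C-coordinate is -1/2.
Check: 7/6 + 1/3 − 1/2 = 1.

(7/6, 1/3, -1/2)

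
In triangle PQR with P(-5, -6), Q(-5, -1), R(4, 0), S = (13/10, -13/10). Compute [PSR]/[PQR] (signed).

1/10

[PQR] = ½·((-5)·(-1−0) + (-5)·(0−(-6)) + 4·(-6−(-1))) = ½·(5 − 30 − 20) = -45/2.
[PSR] = ½·((-5)·(-13/10−0) + (13/10)·(0−(-6)) + 4·(-6−(-13/10))) = ½·(13/2 + 39/5 − 94/5) = -9/4, so the ratio is (-9/4)/(-45/2) = 1/10.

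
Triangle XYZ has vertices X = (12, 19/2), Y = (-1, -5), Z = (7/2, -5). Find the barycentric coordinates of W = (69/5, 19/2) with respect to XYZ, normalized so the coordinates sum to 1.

Signed area of the reference triangle: [XYZ] = ½·(12·(-5−(-5)) + (-1)·(-5−(19/2)) + (7/2)·(19/2−(-5))) = ½·(0 + 29/2 + 203/4) = 261/8.
[WYZ] = ½·((69/5)·(-5−(-5)) + (-1)·(-5−(19/2)) + (7/2)·(19/2−(-5))) = ½·(0 + 29/2 + 203/4) = 261/8, so the X-coordinate is (261/8)/(261/8) = 1.
[XWZ] = ½·(12·(19/2−(-5)) + (69/5)·(-5−(19/2)) + (7/2)·(19/2−(19/2))) = ½·(174 − 2001/10 + 0) = -261/20, so the Y-coordinate is -2/5.
[XYW] = ½·(12·(-5−(19/2)) + (-1)·(19/2−(19/2)) + (69/5)·(19/2−(-5))) = ½·(-174 + 0 + 2001/10) = 261/20, so the Z-coordinate is 2/5.

(1, -2/5, 2/5)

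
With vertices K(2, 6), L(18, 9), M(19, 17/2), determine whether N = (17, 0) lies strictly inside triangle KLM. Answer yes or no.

no

Barycentric coordinates of N: (19/22, -279/22, 141/11).
The three coordinates are positive, negative, positive; a point is interior exactly when all three are positive.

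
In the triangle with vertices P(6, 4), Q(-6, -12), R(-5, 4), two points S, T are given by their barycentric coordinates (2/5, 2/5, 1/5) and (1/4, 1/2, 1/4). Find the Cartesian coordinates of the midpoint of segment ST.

(-15/8, -16/5)

Barycentric coordinates of the midpoint are the average: (13/40, 9/20, 9/40).
Converting: (13/40)·P + (9/20)·Q + (9/40)·R = (-15/8, -16/5).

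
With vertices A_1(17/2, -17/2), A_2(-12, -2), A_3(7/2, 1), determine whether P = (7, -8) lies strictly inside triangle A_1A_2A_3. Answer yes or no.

Barycentric coordinates of P: (600/649, 47/649, 2/649).
The three coordinates are positive, positive, positive; a point is interior exactly when all three are positive.

yes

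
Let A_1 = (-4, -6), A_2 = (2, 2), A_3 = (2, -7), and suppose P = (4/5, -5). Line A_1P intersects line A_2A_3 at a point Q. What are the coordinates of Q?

Barycentric coordinates of P with respect to A_1A_2A_3: (1/5, 1/5, 3/5).
On side A_2A_3 the A_1-coordinate is zero; dropping P's A_1-weight 1/5 and renormalizing the remaining 1/5 : 3/5 gives weights 1/4, 3/4 on A_2, A_3.
Q = (1/4)·(2, 2) + (3/4)·(2, -7) = (2, -19/4).

(2, -19/4)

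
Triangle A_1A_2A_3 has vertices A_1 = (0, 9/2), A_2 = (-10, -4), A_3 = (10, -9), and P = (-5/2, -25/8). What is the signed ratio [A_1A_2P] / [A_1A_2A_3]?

1/4

[A_1A_2A_3] = ½·(0·(-4−(-9)) + (-10)·(-9−(9/2)) + 10·(9/2−(-4))) = ½·(0 + 135 + 85) = 110.
[A_1A_2P] = ½·(0·(-4−(-25/8)) + (-10)·(-25/8−(9/2)) + (-5/2)·(9/2−(-4))) = ½·(0 + 305/4 − 85/4) = 55/2, so the ratio is (55/2)/110 = 1/4.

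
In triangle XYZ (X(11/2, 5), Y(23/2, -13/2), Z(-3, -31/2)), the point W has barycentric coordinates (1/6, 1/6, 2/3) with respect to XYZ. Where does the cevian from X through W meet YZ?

(-1/10, -137/10)

Line XW meets YZ where the X-coordinate vanishes; zeroing W's X-weight and renormalizing leaves Y, Z-weights 1/6 : 2/3 → (1/5, 4/5).
So V = (1/5)·Y + (4/5)·Z = (-1/10, -137/10).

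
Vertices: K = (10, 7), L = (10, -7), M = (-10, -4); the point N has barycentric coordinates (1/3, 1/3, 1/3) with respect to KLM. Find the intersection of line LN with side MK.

Line LN meets MK where the L-coordinate vanishes; zeroing N's L-weight and renormalizing leaves M, K-weights 1/3 : 1/3 → (1/2, 1/2).
So J = (1/2)·M + (1/2)·K = (0, 3/2).

(0, 3/2)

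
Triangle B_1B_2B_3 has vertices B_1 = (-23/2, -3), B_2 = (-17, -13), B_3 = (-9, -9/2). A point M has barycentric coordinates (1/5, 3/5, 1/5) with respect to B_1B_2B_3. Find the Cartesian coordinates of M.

M = (1/5)·B_1 + (3/5)·B_2 + (1/5)·B_3.
x-coordinate: (1/5)·(-23/2) + (3/5)·(-17) + (1/5)·(-9) = -143/10.
y-coordinate: (1/5)·(-3) + (3/5)·(-13) + (1/5)·(-9/2) = -93/10.

(-143/10, -93/10)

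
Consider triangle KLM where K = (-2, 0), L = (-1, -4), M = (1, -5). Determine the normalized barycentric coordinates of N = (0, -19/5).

(1/5, 1/5, 3/5)

Signed area of the reference triangle: [KLM] = ½·((-2)·(-4−(-5)) + (-1)·(-5−0) + 1·(0−(-4))) = ½·(-2 + 5 + 4) = 7/2.
[NLM] = ½·(0·(-4−(-5)) + (-1)·(-5−(-19/5)) + 1·(-19/5−(-4))) = ½·(0 + 6/5 + 1/5) = 7/10, so the K-coordinate is (7/10)/(7/2) = 1/5.
[KNM] = ½·((-2)·(-19/5−(-5)) + 0·(-5−0) + 1·(0−(-19/5))) = ½·(-12/5 + 0 + 19/5) = 7/10, so the L-coordinate is 1/5.
[KLN] = ½·((-2)·(-4−(-19/5)) + (-1)·(-19/5−0) + 0·(0−(-4))) = ½·(2/5 + 19/5 + 0) = 21/10, so the M-coordinate is 3/5.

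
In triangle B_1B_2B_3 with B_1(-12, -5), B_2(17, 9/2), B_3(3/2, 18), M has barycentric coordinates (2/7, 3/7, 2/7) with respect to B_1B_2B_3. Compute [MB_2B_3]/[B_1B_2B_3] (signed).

The signed ratio [MB_2B_3]/[B_1B_2B_3] equals the barycentric coordinate of M at vertex B_1, which is 2/7.

2/7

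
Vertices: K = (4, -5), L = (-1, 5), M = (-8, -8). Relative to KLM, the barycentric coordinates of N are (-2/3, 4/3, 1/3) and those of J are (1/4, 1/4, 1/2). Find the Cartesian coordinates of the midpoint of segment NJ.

Barycentric coordinates of the midpoint are the average: (-5/24, 19/24, 5/12).
Converting: (-5/24)·K + (19/24)·L + (5/12)·M = (-119/24, 5/3).

(-119/24, 5/3)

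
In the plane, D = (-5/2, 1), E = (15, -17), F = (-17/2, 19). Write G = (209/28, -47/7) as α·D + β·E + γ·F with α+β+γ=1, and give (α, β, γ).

(1/7, 9/14, 3/14)

Signed area of the reference triangle: [DEF] = ½·((-5/2)·(-17−19) + 15·(19−1) + (-17/2)·(1−(-17))) = ½·(90 + 270 − 153) = 207/2.
[GEF] = ½·((209/28)·(-17−19) + 15·(19−(-47/7)) + (-17/2)·(-47/7−(-17))) = ½·(-1881/7 + 2700/7 − 612/7) = 207/14, so the D-coordinate is (207/14)/(207/2) = 1/7.
[DGF] = ½·((-5/2)·(-47/7−19) + (209/28)·(19−1) + (-17/2)·(1−(-47/7))) = ½·(450/7 + 1881/14 − 459/7) = 1863/28, so the E-coordinate is 9/14.
[DEG] = ½·((-5/2)·(-17−(-47/7)) + 15·(-47/7−1) + (209/28)·(1−(-17))) = ½·(180/7 − 810/7 + 1881/14) = 621/28, so the F-coordinate is 3/14.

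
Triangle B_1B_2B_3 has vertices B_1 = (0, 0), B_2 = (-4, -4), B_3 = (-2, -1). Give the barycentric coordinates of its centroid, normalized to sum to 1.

(1/3, 1/3, 1/3)

The centroid is the average of the vertices, so each weight is 1/3.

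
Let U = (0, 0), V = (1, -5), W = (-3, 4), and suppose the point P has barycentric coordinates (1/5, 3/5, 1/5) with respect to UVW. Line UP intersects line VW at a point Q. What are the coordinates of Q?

Line UP meets VW where the U-coordinate vanishes; zeroing P's U-weight and renormalizing leaves V, W-weights 3/5 : 1/5 → (3/4, 1/4).
So Q = (3/4)·V + (1/4)·W = (0, -11/4).

(0, -11/4)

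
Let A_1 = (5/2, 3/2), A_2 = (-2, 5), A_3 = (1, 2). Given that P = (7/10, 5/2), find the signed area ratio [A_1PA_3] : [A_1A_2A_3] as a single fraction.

1/5

[A_1A_2A_3] = ½·((5/2)·(5−2) + (-2)·(2−(3/2)) + 1·(3/2−5)) = ½·(15/2 − 1 − 7/2) = 3/2.
[A_1PA_3] = ½·((5/2)·(5/2−2) + (7/10)·(2−(3/2)) + 1·(3/2−(5/2))) = ½·(5/4 + 7/20 − 1) = 3/10, so the ratio is (3/10)/(3/2) = 1/5.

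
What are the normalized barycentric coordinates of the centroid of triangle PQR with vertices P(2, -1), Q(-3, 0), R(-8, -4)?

(1/3, 1/3, 1/3)

The centroid is the average of the vertices, so each weight is 1/3.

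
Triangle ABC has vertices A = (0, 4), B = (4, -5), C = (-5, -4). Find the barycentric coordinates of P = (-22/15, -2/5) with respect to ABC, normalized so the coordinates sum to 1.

(7/15, 2/15, 2/5)

Signed area of the reference triangle: [ABC] = ½·(0·(-5−(-4)) + 4·(-4−4) + (-5)·(4−(-5))) = ½·(0 − 32 − 45) = -77/2.
[PBC] = ½·((-22/15)·(-5−(-4)) + 4·(-4−(-2/5)) + (-5)·(-2/5−(-5))) = ½·(22/15 − 72/5 − 23) = -539/30, so the A-coordinate is (-539/30)/(-77/2) = 7/15.
[APC] = ½·(0·(-2/5−(-4)) + (-22/15)·(-4−4) + (-5)·(4−(-2/5))) = ½·(0 + 176/15 − 22) = -77/15, so the B-coordinate is 2/15.
[ABP] = ½·(0·(-5−(-2/5)) + 4·(-2/5−4) + (-22/15)·(4−(-5))) = ½·(0 − 88/5 − 66/5) = -77/5, so the C-coordinate is 2/5.
Check: 7/15 + 2/15 + 2/5 = 1.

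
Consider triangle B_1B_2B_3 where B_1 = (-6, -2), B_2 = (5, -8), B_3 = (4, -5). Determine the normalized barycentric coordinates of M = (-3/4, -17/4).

(1/2, 1/4, 1/4)

Signed area of the reference triangle: [B_1B_2B_3] = ½·((-6)·(-8−(-5)) + 5·(-5−(-2)) + 4·(-2−(-8))) = ½·(18 − 15 + 24) = 27/2.
[MB_2B_3] = ½·((-3/4)·(-8−(-5)) + 5·(-5−(-17/4)) + 4·(-17/4−(-8))) = ½·(9/4 − 15/4 + 15) = 27/4, so the B_1-coordinate is (27/4)/(27/2) = 1/2.
[B_1MB_3] = ½·((-6)·(-17/4−(-5)) + (-3/4)·(-5−(-2)) + 4·(-2−(-17/4))) = ½·(-9/2 + 9/4 + 9) = 27/8, so the B_2-coordinate is 1/4.
[B_1B_2M] = ½·((-6)·(-8−(-17/4)) + 5·(-17/4−(-2)) + (-3/4)·(-2−(-8))) = ½·(45/2 − 45/4 − 9/2) = 27/8, so the B_3-coordinate is 1/4.
Check: 1/2 + 1/4 + 1/4 = 1.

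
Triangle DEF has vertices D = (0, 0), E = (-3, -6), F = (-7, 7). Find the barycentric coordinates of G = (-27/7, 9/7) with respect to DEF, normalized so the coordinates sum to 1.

Signed area of the reference triangle: [DEF] = ½·(0·(-6−7) + (-3)·(7−0) + (-7)·(0−(-6))) = ½·(0 − 21 − 42) = -63/2.
[GEF] = ½·((-27/7)·(-6−7) + (-3)·(7−(9/7)) + (-7)·(9/7−(-6))) = ½·(351/7 − 120/7 − 51) = -9, so the D-coordinate is (-9)/(-63/2) = 2/7.
[DGF] = ½·(0·(9/7−7) + (-27/7)·(7−0) + (-7)·(0−(9/7))) = ½·(0 − 27 + 9) = -9, so the E-coordinate is 2/7.
[DEG] = ½·(0·(-6−(9/7)) + (-3)·(9/7−0) + (-27/7)·(0−(-6))) = ½·(0 − 27/7 − 162/7) = -27/2, so the F-coordinate is 3/7.

(2/7, 2/7, 3/7)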